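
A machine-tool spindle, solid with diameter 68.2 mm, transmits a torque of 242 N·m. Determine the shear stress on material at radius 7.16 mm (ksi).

J = πd⁴/32 = π(0.0682)⁴/32 = 2.124×10^-6 m⁴.
Shear stress varies linearly with radius: τ = T·r/J = 242.0 × 0.00716 / 2.124×10^-6 = 8.158×10^5 Pa.

0.118 ksi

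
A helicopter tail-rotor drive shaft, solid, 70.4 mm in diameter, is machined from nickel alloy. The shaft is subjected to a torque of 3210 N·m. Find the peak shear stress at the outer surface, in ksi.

J = πd⁴/32 = π(0.0704)⁴/32 = 2.412×10^-6 m⁴.
τ_max = T·r/J = 3210 × 0.0352 / 2.412×10^-6 = 4.686×10^7 Pa.

6.80 ksi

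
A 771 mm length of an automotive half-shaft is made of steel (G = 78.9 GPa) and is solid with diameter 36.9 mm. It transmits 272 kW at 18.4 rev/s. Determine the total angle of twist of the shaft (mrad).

126 mrad

ω = 2π·18.4 = 115.6 rad/s, so T = P/ω = 272×10³ / 115.6 = 2353 N·m.
J = πd⁴/32 = π(0.0369)⁴/32 = 1.820×10^-7 m⁴.
θ = T·L/(G·J) = 2353 × 0.771 / (78.9×10⁹ × 1.820×10^-7) = 0.1263 rad.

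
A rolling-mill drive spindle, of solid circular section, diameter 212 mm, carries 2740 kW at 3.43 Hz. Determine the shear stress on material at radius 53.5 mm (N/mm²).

34.3 N/mm²

ω = 2π·3.43 = 21.55 rad/s, so T = P/ω = 2740×10³ / 21.55 = 127100 N·m.
J = πd⁴/32 = π(0.212)⁴/32 = 1.983×10^-4 m⁴.
Shear stress varies linearly with radius: τ = T·r/J = 127100 × 0.0535 / 1.983×10^-4 = 3.430×10^7 Pa.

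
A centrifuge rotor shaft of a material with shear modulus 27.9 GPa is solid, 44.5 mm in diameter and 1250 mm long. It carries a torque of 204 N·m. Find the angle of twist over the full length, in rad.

J = πd⁴/32 = π(0.0445)⁴/32 = 3.850×10^-7 m⁴.
θ = T·L/(G·J) = 204.0 × 1.25 / (27.9×10⁹ × 3.850×10^-7) = 0.02374 rad.

0.0237 rad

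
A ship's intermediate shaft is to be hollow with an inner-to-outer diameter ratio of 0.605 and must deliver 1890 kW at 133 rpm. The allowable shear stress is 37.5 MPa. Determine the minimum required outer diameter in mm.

ω = 2π·133/60 = 13.93 rad/s, so T = P/ω = 1890×10³ / 13.93 = 135700 N·m.
For a hollow shaft with d_i/d_o = 0.605: τ_max = 16T/(π d_o³ (1−k⁴)), so d_o = [16T/(π τ_allow (1−k⁴))]^(1/3) = [16·135700/(π·3.75×10^7·0.8660)]^(1/3) = 0.2771 m.

277 mm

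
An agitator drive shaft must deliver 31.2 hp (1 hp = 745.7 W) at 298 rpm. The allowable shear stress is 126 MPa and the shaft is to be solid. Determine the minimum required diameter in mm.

ω = 2π·298/60 = 31.21 rad/s, so T = P/ω = 31.2×745.7 / 31.21 = 745.5 N·m.
For a solid shaft τ_max = 16T/(πd³), so d = (16T/(π τ_allow))^(1/3) = (16·745.5/(π·1.26×10^8))^(1/3) = 0.03112 m.

31.1 mm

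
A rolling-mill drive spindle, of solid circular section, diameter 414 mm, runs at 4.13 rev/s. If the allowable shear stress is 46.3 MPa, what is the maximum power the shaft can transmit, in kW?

16700 kW

J = πd⁴/32 = π(0.414)⁴/32 = 2.884×10^-3 m⁴.
T_max = τ_allow·J/r = 4.63×10^7 × 2.884×10^-3 / 0.207 = 645100 N·m.
ω = 2π·4.13 = 25.95 rad/s, so P_max = T_max·ω = 1.674×10^7 W.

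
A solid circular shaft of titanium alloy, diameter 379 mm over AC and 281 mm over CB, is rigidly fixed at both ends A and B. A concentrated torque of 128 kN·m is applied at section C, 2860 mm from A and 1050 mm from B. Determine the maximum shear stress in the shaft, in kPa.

Compatibility: T_A·a/J_AC = T_B·b/J_CB with T_A + T_B = T₀.
J_AC = 2.03×10^-3 m⁴, J_CB = 6.12×10^-4 m⁴, so T_A = T₀·(J_AC/a)/((J_AC/a)+(J_CB/b)) = 70210 N·m, T_B = 57790 N·m.
τ in each portion: τ_AC = 6.57×10^6 Pa, τ_CB = 1.33×10^7 Pa; maximum is in CB.
τ_max = T_CB·r/J = 57790·0.141/6.12×10^-4 = 1.326×10^7 Pa.

13300 kPa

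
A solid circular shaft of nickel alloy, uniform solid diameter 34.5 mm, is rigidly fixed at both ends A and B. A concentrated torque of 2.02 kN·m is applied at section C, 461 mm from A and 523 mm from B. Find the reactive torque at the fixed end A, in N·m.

With uniform GJ and both ends fixed, compatibility θ_AC = θ_CB gives T_A·a = T_B·b, together with T_A + T_B = T₀.
T_A = T₀·b/(a+b) = 2020·523/984.0 = 1074 N·m; T_B = 946.4 N·m.

1070 N·m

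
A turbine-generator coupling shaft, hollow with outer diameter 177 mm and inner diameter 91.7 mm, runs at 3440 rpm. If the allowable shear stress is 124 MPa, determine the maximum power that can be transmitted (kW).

45100 kW

J = π(d_o⁴ − d_i⁴)/32 = π(0.177⁴ − 0.0917⁴)/32 = 8.942×10^-5 m⁴.
T_max = τ_allow·J/r = 1.24×10^8 × 8.942×10^-5 / 0.0885 = 125300 N·m.
ω = 2π·3440/60 = 360.2 rad/s, so P_max = T_max·ω = 4.513×10^7 W.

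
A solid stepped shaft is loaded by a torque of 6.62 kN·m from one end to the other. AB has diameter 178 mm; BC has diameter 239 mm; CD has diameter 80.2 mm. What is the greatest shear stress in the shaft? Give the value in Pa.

6.54e7 Pa

Under the same torque, τ_max = 16T/(πd³) is largest where d is smallest — segment CD (d = 80.2 mm).
τ_max = 16·6620/(π·(0.0802)³) = 6.536×10^7 Pa.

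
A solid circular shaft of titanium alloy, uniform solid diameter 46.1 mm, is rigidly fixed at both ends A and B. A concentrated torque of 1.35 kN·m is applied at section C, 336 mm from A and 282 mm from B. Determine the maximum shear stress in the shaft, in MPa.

38.2 MPa

With uniform GJ and both ends fixed, compatibility θ_AC = θ_CB gives T_A·a = T_B·b, together with T_A + T_B = T₀.
T_A = T₀·b/(a+b) = 1350·282/618.0 = 616.0 N·m; T_B = 734.0 N·m.
τ in each portion: τ_AC = 3.20×10^7 Pa, τ_CB = 3.82×10^7 Pa; maximum is in CB.
τ_max = T_CB·r/J = 734.0·0.0231/4.43×10^-7 = 3.816×10^7 Pa.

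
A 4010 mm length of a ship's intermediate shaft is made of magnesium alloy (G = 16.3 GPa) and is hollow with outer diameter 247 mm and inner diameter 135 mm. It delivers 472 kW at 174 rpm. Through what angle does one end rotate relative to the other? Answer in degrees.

ω = 2π·174/60 = 18.22 rad/s, so T = P/ω = 472×10³ / 18.22 = 25900 N·m.
J = π(d_o⁴ − d_i⁴)/32 = π(0.247⁴ − 0.135⁴)/32 = 3.328×10^-4 m⁴.
θ = T·L/(G·J) = 25900 × 4.01 / (16.3×10⁹ × 3.328×10^-4) = 0.01915 rad.

1.10°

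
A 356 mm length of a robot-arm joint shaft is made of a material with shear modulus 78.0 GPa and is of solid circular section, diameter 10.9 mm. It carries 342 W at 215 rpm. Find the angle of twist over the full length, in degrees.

2.87°

ω = 2π·215/60 = 22.51 rad/s, so T = P/ω = 342 / 22.51 = 15.19 N·m.
J = πd⁴/32 = π(0.0109)⁴/32 = 1.386×10^-9 m⁴.
θ = T·L/(G·J) = 15.19 × 0.356 / (78.0×10⁹ × 1.386×10^-9) = 0.05003 rad.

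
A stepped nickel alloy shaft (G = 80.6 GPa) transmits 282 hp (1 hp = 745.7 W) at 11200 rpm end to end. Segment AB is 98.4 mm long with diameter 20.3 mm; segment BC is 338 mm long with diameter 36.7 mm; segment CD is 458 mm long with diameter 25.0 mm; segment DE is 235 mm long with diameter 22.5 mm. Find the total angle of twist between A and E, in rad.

ω = 2π·11200/60 = 1173 rad/s, so T = P/ω = 282×745.7 / 1173 = 179.3 N·m.
J_AB = π(0.0203)⁴/32 = 1.67×10^-8 m⁴; J_BC = π(0.0367)⁴/32 = 1.78×10^-7 m⁴; J_CD = π(0.0250)⁴/32 = 3.83×10^-8 m⁴; J_DE = π(0.0225)⁴/32 = 2.52×10^-8 m⁴.
θ = (T/G)·Σ L_i/J_i = (179.3/80.6×10⁹)·(0.0984/1.67×10^-8 + 0.338/1.78×10^-7 + 0.458/3.83×10^-8 + 0.235/2.52×10^-8) = 0.06469 rad.

0.0647 rad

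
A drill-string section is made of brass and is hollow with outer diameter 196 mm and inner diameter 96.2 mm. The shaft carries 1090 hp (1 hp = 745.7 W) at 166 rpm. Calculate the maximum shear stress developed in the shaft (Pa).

3.36e7 Pa

ω = 2π·166/60 = 17.38 rad/s, so T = P/ω = 1090×745.7 / 17.38 = 46760 N·m.
J = π(d_o⁴ − d_i⁴)/32 = π(0.196⁴ − 0.0962⁴)/32 = 1.365×10^-4 m⁴.
τ_max = T·r/J = 46760 × 0.0980 / 1.365×10^-4 = 3.358×10^7 Pa.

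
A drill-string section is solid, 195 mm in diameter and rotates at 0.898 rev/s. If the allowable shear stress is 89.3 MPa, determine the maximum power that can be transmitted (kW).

734 kW

J = πd⁴/32 = π(0.195)⁴/32 = 1.420×10^-4 m⁴.
T_max = τ_allow·J/r = 8.93×10^7 × 1.420×10^-4 / 0.0975 = 130000 N·m.
ω = 2π·0.898 = 5.642 rad/s, so P_max = T_max·ω = 7.336×10^5 W.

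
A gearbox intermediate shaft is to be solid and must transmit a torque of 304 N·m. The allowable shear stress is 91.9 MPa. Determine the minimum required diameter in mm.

25.6 mm

For a solid shaft τ_max = 16T/(πd³), so d = (16T/(π τ_allow))^(1/3) = (16·304.0/(π·9.19×10^7))^(1/3) = 0.02564 m.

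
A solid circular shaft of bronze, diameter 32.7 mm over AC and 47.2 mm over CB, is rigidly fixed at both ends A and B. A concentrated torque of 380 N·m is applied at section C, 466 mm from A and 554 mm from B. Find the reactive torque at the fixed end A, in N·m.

Compatibility: T_A·a/J_AC = T_B·b/J_CB with T_A + T_B = T₀.
J_AC = 1.12×10^-7 m⁴, J_CB = 4.87×10^-7 m⁴, so T_A = T₀·(J_AC/a)/((J_AC/a)+(J_CB/b)) = 81.70 N·m, T_B = 298.3 N·m.

81.7 N·m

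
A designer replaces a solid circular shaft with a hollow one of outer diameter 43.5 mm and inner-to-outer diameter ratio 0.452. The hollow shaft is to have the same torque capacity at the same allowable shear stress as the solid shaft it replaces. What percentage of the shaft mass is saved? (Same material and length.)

Equal τ_max and T ⇒ the solid shaft needs d_s³ = d_o³(1−k⁴), so d_s = 43.5·(1−0.452⁴)^(1/3) = 42.89 mm.
Area ratio A_h/A_s = d_o²(1−k²)/d_s² = (1−k²)/(1−k⁴)^(2/3) = 0.8186.
Mass saving = 1 − 0.8186 = 18.1 %.

18.1 %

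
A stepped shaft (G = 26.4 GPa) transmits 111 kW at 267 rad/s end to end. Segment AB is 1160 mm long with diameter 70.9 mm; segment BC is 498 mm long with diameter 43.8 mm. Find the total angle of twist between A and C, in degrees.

ω = 267 rad/s, so T = P/ω = 111×10³ / 267.0 = 415.7 N·m.
J_AB = π(0.0709)⁴/32 = 2.48×10^-6 m⁴; J_BC = π(0.0438)⁴/32 = 3.61×10^-7 m⁴.
θ = (T/G)·Σ L_i/J_i = (415.7/26.4×10⁹)·(1.16/2.48×10^-6 + 0.498/3.61×10^-7) = 0.02907 rad.

1.67°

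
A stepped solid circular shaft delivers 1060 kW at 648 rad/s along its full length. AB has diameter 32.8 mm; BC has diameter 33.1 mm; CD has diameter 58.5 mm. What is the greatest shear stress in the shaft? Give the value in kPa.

236000 kPa

ω = 648 rad/s, so T = P/ω = 1060×10³ / 648.0 = 1636 N·m.
Under the same torque, τ_max = 16T/(πd³) is largest where d is smallest — segment AB (d = 32.8 mm).
τ_max = 16·1636/(π·(0.0328)³) = 2.361×10^8 Pa.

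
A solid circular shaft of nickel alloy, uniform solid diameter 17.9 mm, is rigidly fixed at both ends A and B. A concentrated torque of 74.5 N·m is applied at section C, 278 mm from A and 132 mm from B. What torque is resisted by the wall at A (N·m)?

With uniform GJ and both ends fixed, compatibility θ_AC = θ_CB gives T_A·a = T_B·b, together with T_A + T_B = T₀.
T_A = T₀·b/(a+b) = 74.50·132/410.0 = 23.99 N·m; T_B = 50.51 N·m.

24.0 N·m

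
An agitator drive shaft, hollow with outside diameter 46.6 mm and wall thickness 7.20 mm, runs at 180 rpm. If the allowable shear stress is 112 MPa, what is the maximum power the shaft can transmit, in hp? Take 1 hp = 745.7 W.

J = π(d_o⁴ − d_i⁴)/32 = π(0.0466⁴ − 0.0322⁴)/32 = 3.574×10^-7 m⁴.
T_max = τ_allow·J/r = 1.12×10^8 × 3.574×10^-7 / 0.0233 = 1718 N·m.
ω = 2π·180/60 = 18.85 rad/s, so P_max = T_max·ω = 3.238×10^4 W.

43.4 hp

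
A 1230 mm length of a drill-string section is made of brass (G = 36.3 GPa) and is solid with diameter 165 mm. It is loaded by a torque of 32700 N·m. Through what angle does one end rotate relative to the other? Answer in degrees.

J = πd⁴/32 = π(0.165)⁴/32 = 7.277×10^-5 m⁴.
θ = T·L/(G·J) = 32700 × 1.23 / (36.3×10⁹ × 7.277×10^-5) = 0.01523 rad.

0.872°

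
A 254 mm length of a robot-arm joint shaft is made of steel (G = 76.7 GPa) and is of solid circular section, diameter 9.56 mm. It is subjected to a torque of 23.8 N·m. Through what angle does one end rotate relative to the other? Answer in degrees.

J = πd⁴/32 = π(0.00956)⁴/32 = 8.200×10^-10 m⁴.
θ = T·L/(G·J) = 23.80 × 0.254 / (76.7×10⁹ × 8.200×10^-10) = 0.09611 rad.

5.51°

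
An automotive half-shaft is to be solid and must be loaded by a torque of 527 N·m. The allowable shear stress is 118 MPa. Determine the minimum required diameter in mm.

For a solid shaft τ_max = 16T/(πd³), so d = (16T/(π τ_allow))^(1/3) = (16·527.0/(π·1.18×10^8))^(1/3) = 0.02833 m.

28.3 mm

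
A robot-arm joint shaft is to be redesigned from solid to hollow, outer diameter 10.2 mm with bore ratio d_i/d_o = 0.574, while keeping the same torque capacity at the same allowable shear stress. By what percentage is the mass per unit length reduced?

27.6 %

Equal τ_max and T ⇒ the solid shaft needs d_s³ = d_o³(1−k⁴), so d_s = 10.2·(1−0.574⁴)^(1/3) = 9.817 mm.
Area ratio A_h/A_s = d_o²(1−k²)/d_s² = (1−k²)/(1−k⁴)^(2/3) = 0.7239.
Mass saving = 1 − 0.7239 = 27.6 %.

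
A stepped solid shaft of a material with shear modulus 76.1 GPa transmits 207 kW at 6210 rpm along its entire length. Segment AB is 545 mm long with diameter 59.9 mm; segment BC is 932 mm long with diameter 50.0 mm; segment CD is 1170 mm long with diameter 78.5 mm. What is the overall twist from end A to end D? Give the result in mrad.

ω = 2π·6210/60 = 650.3 rad/s, so T = P/ω = 207×10³ / 650.3 = 318.3 N·m.
J_AB = π(0.0599)⁴/32 = 1.26×10^-6 m⁴; J_BC = π(0.0500)⁴/32 = 6.14×10^-7 m⁴; J_CD = π(0.0785)⁴/32 = 3.73×10^-6 m⁴.
θ = (T/G)·Σ L_i/J_i = (318.3/76.1×10⁹)·(0.545/1.26×10^-6 + 0.932/6.14×10^-7 + 1.17/3.73×10^-6) = 9.470×10^-3 rad.

9.47 mrad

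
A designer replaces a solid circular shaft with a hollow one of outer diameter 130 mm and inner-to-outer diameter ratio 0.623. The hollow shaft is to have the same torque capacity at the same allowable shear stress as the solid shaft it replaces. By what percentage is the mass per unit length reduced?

31.8 %

Equal τ_max and T ⇒ the solid shaft needs d_s³ = d_o³(1−k⁴), so d_s = 130·(1−0.623⁴)^(1/3) = 123.1 mm.
Area ratio A_h/A_s = d_o²(1−k²)/d_s² = (1−k²)/(1−k⁴)^(2/3) = 0.6822.
Mass saving = 1 − 0.6822 = 31.8 %.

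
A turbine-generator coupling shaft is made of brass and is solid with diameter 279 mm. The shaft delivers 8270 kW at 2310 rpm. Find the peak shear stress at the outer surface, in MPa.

ω = 2π·2310/60 = 241.9 rad/s, so T = P/ω = 8270×10³ / 241.9 = 34190 N·m.
J = πd⁴/32 = π(0.279)⁴/32 = 5.949×10^-4 m⁴.
τ_max = T·r/J = 34190 × 0.140 / 5.949×10^-4 = 8.017×10^6 Pa.

8.02 MPa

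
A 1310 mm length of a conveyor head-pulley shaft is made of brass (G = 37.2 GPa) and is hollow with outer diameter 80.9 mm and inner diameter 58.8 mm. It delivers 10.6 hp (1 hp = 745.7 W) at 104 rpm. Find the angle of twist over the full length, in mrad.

8.43 mrad

ω = 2π·104/60 = 10.89 rad/s, so T = P/ω = 10.6×745.7 / 10.89 = 725.8 N·m.
J = π(d_o⁴ − d_i⁴)/32 = π(0.0809⁴ − 0.0588⁴)/32 = 3.032×10^-6 m⁴.
θ = T·L/(G·J) = 725.8 × 1.31 / (37.2×10⁹ × 3.032×10^-6) = 8.430×10^-3 rad.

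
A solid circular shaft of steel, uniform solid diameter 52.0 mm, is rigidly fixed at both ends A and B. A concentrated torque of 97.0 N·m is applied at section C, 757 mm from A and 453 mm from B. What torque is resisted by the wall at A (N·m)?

With uniform GJ and both ends fixed, compatibility θ_AC = θ_CB gives T_A·a = T_B·b, together with T_A + T_B = T₀.
T_A = T₀·b/(a+b) = 97.00·453/1210 = 36.31 N·m; T_B = 60.69 N·m.

36.3 N·m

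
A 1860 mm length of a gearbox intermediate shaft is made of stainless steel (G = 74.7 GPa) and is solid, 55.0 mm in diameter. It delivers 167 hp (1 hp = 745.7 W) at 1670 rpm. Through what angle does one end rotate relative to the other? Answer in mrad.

ω = 2π·1670/60 = 174.9 rad/s, so T = P/ω = 167×745.7 / 174.9 = 712.1 N·m.
J = πd⁴/32 = π(0.0550)⁴/32 = 8.984×10^-7 m⁴.
θ = T·L/(G·J) = 712.1 × 1.86 / (74.7×10⁹ × 8.984×10^-7) = 0.01974 rad.

19.7 mrad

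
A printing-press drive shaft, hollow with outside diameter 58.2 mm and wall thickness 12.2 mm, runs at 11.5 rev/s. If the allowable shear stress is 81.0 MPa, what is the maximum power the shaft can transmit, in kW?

J = π(d_o⁴ − d_i⁴)/32 = π(0.0582⁴ − 0.0338⁴)/32 = 9.983×10^-7 m⁴.
T_max = τ_allow·J/r = 8.10×10^7 × 9.983×10^-7 / 0.0291 = 2779 N·m.
ω = 2π·11.5 = 72.26 rad/s, so P_max = T_max·ω = 2.008×10^5 W.

201 kW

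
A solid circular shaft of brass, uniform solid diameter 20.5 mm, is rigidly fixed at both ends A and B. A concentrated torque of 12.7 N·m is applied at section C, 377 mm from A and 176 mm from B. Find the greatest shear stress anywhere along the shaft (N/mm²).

5.12 N/mm²

With uniform GJ and both ends fixed, compatibility θ_AC = θ_CB gives T_A·a = T_B·b, together with T_A + T_B = T₀.
T_A = T₀·b/(a+b) = 12.70·176/553.0 = 4.042 N·m; T_B = 8.658 N·m.
τ in each portion: τ_AC = 2.39×10^6 Pa, τ_CB = 5.12×10^6 Pa; maximum is in CB.
τ_max = T_CB·r/J = 8.658·0.0103/1.73×10^-8 = 5.118×10^6 Pa.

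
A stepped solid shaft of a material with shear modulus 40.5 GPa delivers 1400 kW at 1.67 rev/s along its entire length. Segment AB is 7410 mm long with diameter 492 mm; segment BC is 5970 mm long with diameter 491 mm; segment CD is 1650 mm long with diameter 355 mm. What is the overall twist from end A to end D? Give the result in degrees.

0.640°

ω = 2π·1.67 = 10.49 rad/s, so T = P/ω = 1400×10³ / 10.49 = 133400 N·m.
J_AB = π(0.492)⁴/32 = 5.75×10^-3 m⁴; J_BC = π(0.491)⁴/32 = 5.71×10^-3 m⁴; J_CD = π(0.355)⁴/32 = 1.56×10^-3 m⁴.
θ = (T/G)·Σ L_i/J_i = (133400/40.5×10⁹)·(7.41/5.75×10^-3 + 5.97/5.71×10^-3 + 1.65/1.56×10^-3) = 0.01118 rad.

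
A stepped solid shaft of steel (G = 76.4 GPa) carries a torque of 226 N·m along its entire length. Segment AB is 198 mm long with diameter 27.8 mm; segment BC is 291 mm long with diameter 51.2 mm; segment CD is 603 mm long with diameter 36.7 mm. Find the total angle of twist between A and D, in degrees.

1.22°

J_AB = π(0.0278)⁴/32 = 5.86×10^-8 m⁴; J_BC = π(0.0512)⁴/32 = 6.75×10^-7 m⁴; J_CD = π(0.0367)⁴/32 = 1.78×10^-7 m⁴.
θ = (T/G)·Σ L_i/J_i = (226.0/76.4×10⁹)·(0.198/5.86×10^-8 + 0.291/6.75×10^-7 + 0.603/1.78×10^-7) = 0.02128 rad.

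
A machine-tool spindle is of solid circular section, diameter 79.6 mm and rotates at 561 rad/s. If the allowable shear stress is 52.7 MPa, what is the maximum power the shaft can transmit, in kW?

J = πd⁴/32 = π(0.0796)⁴/32 = 3.941×10^-6 m⁴.
T_max = τ_allow·J/r = 5.27×10^7 × 3.941×10^-6 / 0.0398 = 5219 N·m.
ω = 561 rad/s, so P_max = T_max·ω = 2.928×10^6 W.

2930 kW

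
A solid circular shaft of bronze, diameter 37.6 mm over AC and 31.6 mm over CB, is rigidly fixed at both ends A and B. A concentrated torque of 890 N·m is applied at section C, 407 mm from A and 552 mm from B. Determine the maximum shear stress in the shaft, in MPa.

62.3 MPa

Compatibility: T_A·a/J_AC = T_B·b/J_CB with T_A + T_B = T₀.
J_AC = 1.96×10^-7 m⁴, J_CB = 9.79×10^-8 m⁴, so T_A = T₀·(J_AC/a)/((J_AC/a)+(J_CB/b)) = 650.7 N·m, T_B = 239.3 N·m.
τ in each portion: τ_AC = 6.23×10^7 Pa, τ_CB = 3.86×10^7 Pa; maximum is in AC.
τ_max = T_AC·r/J = 650.7·0.0188/1.96×10^-7 = 6.234×10^7 Pa.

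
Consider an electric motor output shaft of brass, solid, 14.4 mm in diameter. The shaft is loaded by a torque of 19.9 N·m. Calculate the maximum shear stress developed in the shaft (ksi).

4.92 ksi

J = πd⁴/32 = π(0.0144)⁴/32 = 4.221×10^-9 m⁴.
τ_max = T·r/J = 19.90 × 0.00720 / 4.221×10^-9 = 3.394×10^7 Pa.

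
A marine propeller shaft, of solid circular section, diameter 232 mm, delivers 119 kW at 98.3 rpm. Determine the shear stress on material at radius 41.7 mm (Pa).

ω = 2π·98.3/60 = 10.29 rad/s, so T = P/ω = 119×10³ / 10.29 = 11560 N·m.
J = πd⁴/32 = π(0.232)⁴/32 = 2.844×10^-4 m⁴.
Shear stress varies linearly with radius: τ = T·r/J = 11560 × 0.0417 / 2.844×10^-4 = 1.695×10^6 Pa.

1.69e6 Pa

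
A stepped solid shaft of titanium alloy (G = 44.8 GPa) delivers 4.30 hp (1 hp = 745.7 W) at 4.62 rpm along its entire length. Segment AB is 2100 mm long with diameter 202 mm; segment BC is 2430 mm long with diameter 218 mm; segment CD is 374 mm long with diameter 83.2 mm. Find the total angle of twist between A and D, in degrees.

ω = 2π·4.62/60 = 0.4838 rad/s, so T = P/ω = 4.30×745.7 / 0.4838 = 6628 N·m.
J_AB = π(0.202)⁴/32 = 1.63×10^-4 m⁴; J_BC = π(0.218)⁴/32 = 2.22×10^-4 m⁴; J_CD = π(0.0832)⁴/32 = 4.70×10^-6 m⁴.
θ = (T/G)·Σ L_i/J_i = (6628/44.8×10⁹)·(2.10/1.63×10^-4 + 2.43/2.22×10^-4 + 0.374/4.70×10^-6) = 0.01528 rad.

0.876°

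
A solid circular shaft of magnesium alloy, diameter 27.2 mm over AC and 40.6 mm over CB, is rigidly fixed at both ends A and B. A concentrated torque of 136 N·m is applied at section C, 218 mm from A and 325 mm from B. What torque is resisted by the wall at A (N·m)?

Compatibility: T_A·a/J_AC = T_B·b/J_CB with T_A + T_B = T₀.
J_AC = 5.37×10^-8 m⁴, J_CB = 2.67×10^-7 m⁴, so T_A = T₀·(J_AC/a)/((J_AC/a)+(J_CB/b)) = 31.41 N·m, T_B = 104.6 N·m.

31.4 N·m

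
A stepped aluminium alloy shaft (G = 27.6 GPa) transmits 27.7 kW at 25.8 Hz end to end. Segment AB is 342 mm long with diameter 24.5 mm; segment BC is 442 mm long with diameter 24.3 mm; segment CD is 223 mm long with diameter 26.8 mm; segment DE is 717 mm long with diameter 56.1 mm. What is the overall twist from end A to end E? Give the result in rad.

ω = 2π·25.8 = 162.1 rad/s, so T = P/ω = 27.7×10³ / 162.1 = 170.9 N·m.
J_AB = π(0.0245)⁴/32 = 3.54×10^-8 m⁴; J_BC = π(0.0243)⁴/32 = 3.42×10^-8 m⁴; J_CD = π(0.0268)⁴/32 = 5.06×10^-8 m⁴; J_DE = π(0.0561)⁴/32 = 9.72×10^-7 m⁴.
θ = (T/G)·Σ L_i/J_i = (170.9/27.6×10⁹)·(0.342/3.54×10^-8 + 0.442/3.42×10^-8 + 0.223/5.06×10^-8 + 0.717/9.72×10^-7) = 0.1716 rad.

0.172 rad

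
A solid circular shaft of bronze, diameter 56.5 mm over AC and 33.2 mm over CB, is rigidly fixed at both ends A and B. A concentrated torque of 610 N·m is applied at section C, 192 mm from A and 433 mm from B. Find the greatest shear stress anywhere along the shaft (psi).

Compatibility: T_A·a/J_AC = T_B·b/J_CB with T_A + T_B = T₀.
J_AC = 1.00×10^-6 m⁴, J_CB = 1.19×10^-7 m⁴, so T_A = T₀·(J_AC/a)/((J_AC/a)+(J_CB/b)) = 579.4 N·m, T_B = 30.63 N·m.
τ in each portion: τ_AC = 1.64×10^7 Pa, τ_CB = 4.26×10^6 Pa; maximum is in AC.
τ_max = T_AC·r/J = 579.4·0.0283/1.00×10^-6 = 1.636×10^7 Pa.

2370 psi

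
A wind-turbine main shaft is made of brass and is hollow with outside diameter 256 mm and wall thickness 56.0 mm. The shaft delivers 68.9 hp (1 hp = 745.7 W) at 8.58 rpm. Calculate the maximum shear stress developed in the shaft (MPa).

ω = 2π·8.58/60 = 0.8985 rad/s, so T = P/ω = 68.9×745.7 / 0.8985 = 57180 N·m.
J = π(d_o⁴ − d_i⁴)/32 = π(0.256⁴ − 0.144⁴)/32 = 3.794×10^-4 m⁴.
τ_max = T·r/J = 57180 × 0.128 / 3.794×10^-4 = 1.929×10^7 Pa.

19.3 MPa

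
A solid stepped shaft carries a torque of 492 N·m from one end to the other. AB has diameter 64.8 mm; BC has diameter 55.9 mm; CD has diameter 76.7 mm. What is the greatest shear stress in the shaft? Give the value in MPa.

Under the same torque, τ_max = 16T/(πd³) is largest where d is smallest — segment BC (d = 55.9 mm).
τ_max = 16·492.0/(π·(0.0559)³) = 1.434×10^7 Pa.

14.3 MPa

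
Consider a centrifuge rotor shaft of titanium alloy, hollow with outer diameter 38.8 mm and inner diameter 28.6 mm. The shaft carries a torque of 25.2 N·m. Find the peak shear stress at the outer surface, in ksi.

J = π(d_o⁴ − d_i⁴)/32 = π(0.0388⁴ − 0.0286⁴)/32 = 1.568×10^-7 m⁴.
τ_max = T·r/J = 25.20 × 0.0194 / 1.568×10^-7 = 3.118×10^6 Pa.

0.452 ksi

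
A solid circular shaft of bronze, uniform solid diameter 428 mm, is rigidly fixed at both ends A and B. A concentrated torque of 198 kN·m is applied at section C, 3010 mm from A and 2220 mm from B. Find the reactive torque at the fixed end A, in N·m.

84000 N·m

With uniform GJ and both ends fixed, compatibility θ_AC = θ_CB gives T_A·a = T_B·b, together with T_A + T_B = T₀.
T_A = T₀·b/(a+b) = 198000·2220/5230 = 84050 N·m; T_B = 114000 N·m.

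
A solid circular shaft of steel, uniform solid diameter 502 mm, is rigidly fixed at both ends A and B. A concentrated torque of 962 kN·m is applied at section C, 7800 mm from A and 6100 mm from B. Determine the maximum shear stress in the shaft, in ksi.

With uniform GJ and both ends fixed, compatibility θ_AC = θ_CB gives T_A·a = T_B·b, together with T_A + T_B = T₀.
T_A = T₀·b/(a+b) = 962000·6100/13900 = 422200 N·m; T_B = 539800 N·m.
τ in each portion: τ_AC = 1.70×10^7 Pa, τ_CB = 2.17×10^7 Pa; maximum is in CB.
τ_max = T_CB·r/J = 539800·0.251/6.23×10^-3 = 2.173×10^7 Pa.

3.15 ksi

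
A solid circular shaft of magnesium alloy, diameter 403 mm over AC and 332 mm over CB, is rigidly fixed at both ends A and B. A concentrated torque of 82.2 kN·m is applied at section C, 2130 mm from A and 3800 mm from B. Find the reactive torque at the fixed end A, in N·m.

65300 N·m

Compatibility: T_A·a/J_AC = T_B·b/J_CB with T_A + T_B = T₀.
J_AC = 2.59×10^-3 m⁴, J_CB = 1.19×10^-3 m⁴, so T_A = T₀·(J_AC/a)/((J_AC/a)+(J_CB/b)) = 65330 N·m, T_B = 16870 N·m.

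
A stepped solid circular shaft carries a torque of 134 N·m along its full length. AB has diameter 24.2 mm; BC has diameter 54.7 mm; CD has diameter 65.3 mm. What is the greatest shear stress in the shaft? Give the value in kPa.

Under the same torque, τ_max = 16T/(πd³) is largest where d is smallest — segment AB (d = 24.2 mm).
τ_max = 16·134.0/(π·(0.0242)³) = 4.815×10^7 Pa.

48200 kPa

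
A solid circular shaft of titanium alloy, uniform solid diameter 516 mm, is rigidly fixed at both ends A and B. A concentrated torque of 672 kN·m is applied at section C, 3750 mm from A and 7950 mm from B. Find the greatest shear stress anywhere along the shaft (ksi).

2.46 ksi

With uniform GJ and both ends fixed, compatibility θ_AC = θ_CB gives T_A·a = T_B·b, together with T_A + T_B = T₀.
T_A = T₀·b/(a+b) = 672000·7950/11700 = 456600 N·m; T_B = 215400 N·m.
τ in each portion: τ_AC = 1.69×10^7 Pa, τ_CB = 7.98×10^6 Pa; maximum is in AC.
τ_max = T_AC·r/J = 456600·0.258/6.96×10^-3 = 1.693×10^7 Pa.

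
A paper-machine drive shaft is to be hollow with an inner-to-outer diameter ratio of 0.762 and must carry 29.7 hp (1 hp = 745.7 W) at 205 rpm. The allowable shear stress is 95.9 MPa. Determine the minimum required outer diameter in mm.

43.6 mm

ω = 2π·205/60 = 21.47 rad/s, so T = P/ω = 29.7×745.7 / 21.47 = 1032 N·m.
For a hollow shaft with d_i/d_o = 0.762: τ_max = 16T/(π d_o³ (1−k⁴)), so d_o = [16T/(π τ_allow (1−k⁴))]^(1/3) = [16·1032/(π·9.59×10^7·0.6629)]^(1/3) = 0.04356 m.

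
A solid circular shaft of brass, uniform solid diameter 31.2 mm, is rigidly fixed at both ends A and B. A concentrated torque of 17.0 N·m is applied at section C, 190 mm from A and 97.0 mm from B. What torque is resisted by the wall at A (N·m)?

With uniform GJ and both ends fixed, compatibility θ_AC = θ_CB gives T_A·a = T_B·b, together with T_A + T_B = T₀.
T_A = T₀·b/(a+b) = 17.00·97.0/287.0 = 5.746 N·m; T_B = 11.25 N·m.

5.75 N·m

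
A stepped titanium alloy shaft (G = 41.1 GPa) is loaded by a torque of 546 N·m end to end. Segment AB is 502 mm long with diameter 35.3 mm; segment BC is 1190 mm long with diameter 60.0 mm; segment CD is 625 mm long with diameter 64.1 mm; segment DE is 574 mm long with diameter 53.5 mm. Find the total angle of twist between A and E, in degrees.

J_AB = π(0.0353)⁴/32 = 1.52×10^-7 m⁴; J_BC = π(0.0600)⁴/32 = 1.27×10^-6 m⁴; J_CD = π(0.0641)⁴/32 = 1.66×10^-6 m⁴; J_DE = π(0.0535)⁴/32 = 8.04×10^-7 m⁴.
θ = (T/G)·Σ L_i/J_i = (546.0/41.1×10⁹)·(0.502/1.52×10^-7 + 1.19/1.27×10^-6 + 0.625/1.66×10^-6 + 0.574/8.04×10^-7) = 0.07066 rad.

4.05°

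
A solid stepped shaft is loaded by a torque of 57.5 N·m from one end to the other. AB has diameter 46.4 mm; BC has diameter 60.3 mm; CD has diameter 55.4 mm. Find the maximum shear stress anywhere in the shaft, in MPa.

Under the same torque, τ_max = 16T/(πd³) is largest where d is smallest — segment AB (d = 46.4 mm).
τ_max = 16·57.50/(π·(0.0464)³) = 2.931×10^6 Pa.

2.93 MPa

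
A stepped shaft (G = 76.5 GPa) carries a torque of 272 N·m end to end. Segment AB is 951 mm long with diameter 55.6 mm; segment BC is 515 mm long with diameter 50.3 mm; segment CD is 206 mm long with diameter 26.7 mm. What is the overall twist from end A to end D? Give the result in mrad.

21.2 mrad

J_AB = π(0.0556)⁴/32 = 9.38×10^-7 m⁴; J_BC = π(0.0503)⁴/32 = 6.28×10^-7 m⁴; J_CD = π(0.0267)⁴/32 = 4.99×10^-8 m⁴.
θ = (T/G)·Σ L_i/J_i = (272.0/76.5×10⁹)·(0.951/9.38×10^-7 + 0.515/6.28×10^-7 + 0.206/4.99×10^-8) = 0.02120 rad.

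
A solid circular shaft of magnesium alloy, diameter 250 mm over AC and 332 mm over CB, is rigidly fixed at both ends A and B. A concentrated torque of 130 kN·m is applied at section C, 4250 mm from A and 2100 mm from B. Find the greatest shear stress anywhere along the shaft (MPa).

Compatibility: T_A·a/J_AC = T_B·b/J_CB with T_A + T_B = T₀.
J_AC = 3.83×10^-4 m⁴, J_CB = 1.19×10^-3 m⁴, so T_A = T₀·(J_AC/a)/((J_AC/a)+(J_CB/b)) = 17820 N·m, T_B = 112200 N·m.
τ in each portion: τ_AC = 5.81×10^6 Pa, τ_CB = 1.56×10^7 Pa; maximum is in CB.
τ_max = T_CB·r/J = 112200·0.166/1.19×10^-3 = 1.561×10^7 Pa.

15.6 MPa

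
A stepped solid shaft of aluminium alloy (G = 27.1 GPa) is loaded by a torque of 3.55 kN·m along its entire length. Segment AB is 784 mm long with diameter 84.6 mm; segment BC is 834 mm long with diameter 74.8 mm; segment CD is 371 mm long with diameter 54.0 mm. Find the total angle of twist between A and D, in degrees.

J_AB = π(0.0846)⁴/32 = 5.03×10^-6 m⁴; J_BC = π(0.0748)⁴/32 = 3.07×10^-6 m⁴; J_CD = π(0.0540)⁴/32 = 8.35×10^-7 m⁴.
θ = (T/G)·Σ L_i/J_i = (3550/27.1×10⁹)·(0.784/5.03×10^-6 + 0.834/3.07×10^-6 + 0.371/8.35×10^-7) = 0.1142 rad.

6.54°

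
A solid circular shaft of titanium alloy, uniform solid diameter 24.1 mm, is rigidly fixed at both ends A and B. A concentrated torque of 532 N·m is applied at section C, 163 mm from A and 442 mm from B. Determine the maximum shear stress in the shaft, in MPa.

With uniform GJ and both ends fixed, compatibility θ_AC = θ_CB gives T_A·a = T_B·b, together with T_A + T_B = T₀.
T_A = T₀·b/(a+b) = 532.0·442/605.0 = 388.7 N·m; T_B = 143.3 N·m.
τ in each portion: τ_AC = 1.41×10^8 Pa, τ_CB = 5.22×10^7 Pa; maximum is in AC.
τ_max = T_AC·r/J = 388.7·0.0120/3.31×10^-8 = 1.414×10^8 Pa.

141 MPa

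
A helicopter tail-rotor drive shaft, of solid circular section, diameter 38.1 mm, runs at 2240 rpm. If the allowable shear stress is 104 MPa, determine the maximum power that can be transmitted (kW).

265 kW

J = πd⁴/32 = π(0.0381)⁴/32 = 2.069×10^-7 m⁴.
T_max = τ_allow·J/r = 1.04×10^8 × 2.069×10^-7 / 0.0191 = 1129 N·m.
ω = 2π·2240/60 = 234.6 rad/s, so P_max = T_max·ω = 2.649×10^5 W.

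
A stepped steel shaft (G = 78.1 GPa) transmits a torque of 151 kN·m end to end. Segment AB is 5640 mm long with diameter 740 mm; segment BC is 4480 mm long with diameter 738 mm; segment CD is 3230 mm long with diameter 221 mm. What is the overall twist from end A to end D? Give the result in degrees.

J_AB = π(0.740)⁴/32 = 0.0294 m⁴; J_BC = π(0.738)⁴/32 = 0.0291 m⁴; J_CD = π(0.221)⁴/32 = 2.34×10^-4 m⁴.
θ = (T/G)·Σ L_i/J_i = (151000/78.1×10⁹)·(5.64/0.0294 + 4.48/0.0291 + 3.23/2.34×10^-4) = 0.02733 rad.

1.57°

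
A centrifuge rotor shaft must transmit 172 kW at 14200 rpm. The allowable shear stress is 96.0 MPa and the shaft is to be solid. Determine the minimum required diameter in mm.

ω = 2π·14200/60 = 1487 rad/s, so T = P/ω = 172×10³ / 1487 = 115.7 N·m.
For a solid shaft τ_max = 16T/(πd³), so d = (16T/(π τ_allow))^(1/3) = (16·115.7/(π·9.60×10^7))^(1/3) = 0.01831 m.

18.3 mm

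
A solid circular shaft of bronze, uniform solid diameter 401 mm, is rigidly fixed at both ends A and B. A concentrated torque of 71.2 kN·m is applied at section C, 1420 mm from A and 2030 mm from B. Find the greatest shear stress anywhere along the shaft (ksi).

With uniform GJ and both ends fixed, compatibility θ_AC = θ_CB gives T_A·a = T_B·b, together with T_A + T_B = T₀.
T_A = T₀·b/(a+b) = 71200·2030/3450 = 41890 N·m; T_B = 29310 N·m.
τ in each portion: τ_AC = 3.31×10^6 Pa, τ_CB = 2.31×10^6 Pa; maximum is in AC.
τ_max = T_AC·r/J = 41890·0.201/2.54×10^-3 = 3.309×10^6 Pa.

0.480 ksi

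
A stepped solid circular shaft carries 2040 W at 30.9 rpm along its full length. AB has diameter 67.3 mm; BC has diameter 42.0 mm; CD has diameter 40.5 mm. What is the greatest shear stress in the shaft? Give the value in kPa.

48300 kPa

ω = 2π·30.9/60 = 3.236 rad/s, so T = P/ω = 2040 / 3.236 = 630.4 N·m.
Under the same torque, τ_max = 16T/(πd³) is largest where d is smallest — segment CD (d = 40.5 mm).
τ_max = 16·630.4/(π·(0.0405)³) = 4.833×10^7 Pa.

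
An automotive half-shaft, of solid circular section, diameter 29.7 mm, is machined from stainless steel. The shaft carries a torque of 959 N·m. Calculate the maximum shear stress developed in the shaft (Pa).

J = πd⁴/32 = π(0.0297)⁴/32 = 7.639×10^-8 m⁴.
τ_max = T·r/J = 959.0 × 0.0149 / 7.639×10^-8 = 1.864×10^8 Pa.

1.86e8 Pa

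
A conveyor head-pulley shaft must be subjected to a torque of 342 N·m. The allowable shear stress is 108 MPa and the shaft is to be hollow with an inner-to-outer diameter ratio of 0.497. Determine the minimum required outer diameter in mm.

25.8 mm

For a hollow shaft with d_i/d_o = 0.497: τ_max = 16T/(π d_o³ (1−k⁴)), so d_o = [16T/(π τ_allow (1−k⁴))]^(1/3) = [16·342.0/(π·1.08×10^8·0.9390)]^(1/3) = 0.02580 m.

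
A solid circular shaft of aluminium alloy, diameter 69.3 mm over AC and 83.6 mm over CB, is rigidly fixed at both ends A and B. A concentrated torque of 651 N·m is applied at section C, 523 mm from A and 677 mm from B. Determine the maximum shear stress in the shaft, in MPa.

Compatibility: T_A·a/J_AC = T_B·b/J_CB with T_A + T_B = T₀.
J_AC = 2.26×10^-6 m⁴, J_CB = 4.80×10^-6 m⁴, so T_A = T₀·(J_AC/a)/((J_AC/a)+(J_CB/b)) = 247.0 N·m, T_B = 404.0 N·m.
τ in each portion: τ_AC = 3.78×10^6 Pa, τ_CB = 3.52×10^6 Pa; maximum is in AC.
τ_max = T_AC·r/J = 247.0·0.0347/2.26×10^-6 = 3.779×10^6 Pa.

3.78 MPa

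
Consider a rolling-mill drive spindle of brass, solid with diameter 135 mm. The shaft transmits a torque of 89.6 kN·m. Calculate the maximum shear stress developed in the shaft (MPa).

185 MPa

J = πd⁴/32 = π(0.135)⁴/32 = 3.261×10^-5 m⁴.
τ_max = T·r/J = 89600 × 0.0675 / 3.261×10^-5 = 1.855×10^8 Pa.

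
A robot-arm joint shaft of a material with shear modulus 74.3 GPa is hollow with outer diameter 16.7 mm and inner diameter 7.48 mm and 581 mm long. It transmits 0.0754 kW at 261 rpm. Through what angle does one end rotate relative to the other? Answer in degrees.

0.169°

ω = 2π·261/60 = 27.33 rad/s, so T = P/ω = 0.0754×10³ / 27.33 = 2.759 N·m.
J = π(d_o⁴ − d_i⁴)/32 = π(0.0167⁴ − 0.00748⁴)/32 = 7.329×10^-9 m⁴.
θ = T·L/(G·J) = 2.759 × 0.581 / (74.3×10⁹ × 7.329×10^-9) = 2.944×10^-3 rad.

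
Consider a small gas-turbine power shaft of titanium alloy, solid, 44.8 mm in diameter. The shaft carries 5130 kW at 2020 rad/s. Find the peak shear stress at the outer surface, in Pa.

1.44e8 Pa

ω = 2020 rad/s, so T = P/ω = 5130×10³ / 2020 = 2540 N·m.
J = πd⁴/32 = π(0.0448)⁴/32 = 3.955×10^-7 m⁴.
τ_max = T·r/J = 2540 × 0.0224 / 3.955×10^-7 = 1.438×10^8 Pa.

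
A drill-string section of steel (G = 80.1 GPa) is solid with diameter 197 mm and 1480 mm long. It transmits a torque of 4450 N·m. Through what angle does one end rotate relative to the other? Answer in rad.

5.56e-4 rad

J = πd⁴/32 = π(0.197)⁴/32 = 1.479×10^-4 m⁴.
θ = T·L/(G·J) = 4450 × 1.48 / (80.1×10⁹ × 1.479×10^-4) = 5.561×10^-4 rad.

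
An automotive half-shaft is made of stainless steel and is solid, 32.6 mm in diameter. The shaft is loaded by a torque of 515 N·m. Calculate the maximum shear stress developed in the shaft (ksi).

J = πd⁴/32 = π(0.0326)⁴/32 = 1.109×10^-7 m⁴.
τ_max = T·r/J = 515.0 × 0.0163 / 1.109×10^-7 = 7.570×10^7 Pa.

11.0 ksi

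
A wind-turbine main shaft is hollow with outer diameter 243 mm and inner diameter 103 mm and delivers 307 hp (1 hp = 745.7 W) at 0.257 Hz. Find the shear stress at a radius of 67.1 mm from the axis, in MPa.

ω = 2π·0.257 = 1.615 rad/s, so T = P/ω = 307×745.7 / 1.615 = 141800 N·m.
J = π(d_o⁴ − d_i⁴)/32 = π(0.243⁴ − 0.103⁴)/32 = 3.313×10^-4 m⁴.
Shear stress varies linearly with radius: τ = T·r/J = 141800 × 0.0671 / 3.313×10^-4 = 2.872×10^7 Pa.

28.7 MPa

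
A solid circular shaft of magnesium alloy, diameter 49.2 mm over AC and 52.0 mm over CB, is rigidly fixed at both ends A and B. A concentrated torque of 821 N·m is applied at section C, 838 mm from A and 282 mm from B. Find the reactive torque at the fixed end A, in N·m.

Compatibility: T_A·a/J_AC = T_B·b/J_CB with T_A + T_B = T₀.
J_AC = 5.75×10^-7 m⁴, J_CB = 7.18×10^-7 m⁴, so T_A = T₀·(J_AC/a)/((J_AC/a)+(J_CB/b)) = 174.4 N·m, T_B = 646.6 N·m.

174 N·m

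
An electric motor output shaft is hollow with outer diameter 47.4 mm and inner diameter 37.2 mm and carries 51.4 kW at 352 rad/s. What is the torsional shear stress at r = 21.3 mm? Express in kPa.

10100 kPa

ω = 352 rad/s, so T = P/ω = 51.4×10³ / 352.0 = 146.0 N·m.
J = π(d_o⁴ − d_i⁴)/32 = π(0.0474⁴ − 0.0372⁴)/32 = 3.076×10^-7 m⁴.
Shear stress varies linearly with radius: τ = T·r/J = 146.0 × 0.0213 / 3.076×10^-7 = 1.011×10^7 Pa.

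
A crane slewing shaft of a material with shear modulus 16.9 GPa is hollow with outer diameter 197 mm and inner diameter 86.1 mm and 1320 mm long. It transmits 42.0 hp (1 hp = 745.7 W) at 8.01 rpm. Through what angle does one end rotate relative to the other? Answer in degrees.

1.17°

ω = 2π·8.01/60 = 0.8388 rad/s, so T = P/ω = 42.0×745.7 / 0.8388 = 37340 N·m.
J = π(d_o⁴ − d_i⁴)/32 = π(0.197⁴ − 0.0861⁴)/32 = 1.425×10^-4 m⁴.
θ = T·L/(G·J) = 37340 × 1.32 / (16.9×10⁹ × 1.425×10^-4) = 0.02047 rad.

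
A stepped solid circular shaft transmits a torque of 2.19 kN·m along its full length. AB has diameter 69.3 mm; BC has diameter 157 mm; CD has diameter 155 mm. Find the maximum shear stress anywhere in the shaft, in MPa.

33.5 MPa

Under the same torque, τ_max = 16T/(πd³) is largest where d is smallest — segment AB (d = 69.3 mm).
τ_max = 16·2190/(π·(0.0693)³) = 3.351×10^7 Pa.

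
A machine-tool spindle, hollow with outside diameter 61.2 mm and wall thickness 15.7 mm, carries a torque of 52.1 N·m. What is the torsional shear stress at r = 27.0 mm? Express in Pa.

J = π(d_o⁴ − d_i⁴)/32 = π(0.0612⁴ − 0.0298⁴)/32 = 1.300×10^-6 m⁴.
Shear stress varies linearly with radius: τ = T·r/J = 52.10 × 0.0270 / 1.300×10^-6 = 1.082×10^6 Pa.

1.08e6 Pa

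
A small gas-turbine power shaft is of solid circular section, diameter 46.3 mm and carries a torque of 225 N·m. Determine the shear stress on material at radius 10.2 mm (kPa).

J = πd⁴/32 = π(0.0463)⁴/32 = 4.512×10^-7 m⁴.
Shear stress varies linearly with radius: τ = T·r/J = 225.0 × 0.0102 / 4.512×10^-7 = 5.087×10^6 Pa.

5090 kPa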